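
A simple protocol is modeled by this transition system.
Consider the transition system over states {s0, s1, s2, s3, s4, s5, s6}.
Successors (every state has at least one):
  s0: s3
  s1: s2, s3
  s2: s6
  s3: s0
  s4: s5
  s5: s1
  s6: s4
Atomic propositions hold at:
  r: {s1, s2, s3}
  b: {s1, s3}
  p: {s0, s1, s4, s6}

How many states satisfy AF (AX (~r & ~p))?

Sat(~r) = {s0, s4, s5, s6}
Sat(~p) = {s2, s3, s5}
Sat(~r & ~p) = {s5}
Sat(AX (~r & ~p)) = {s : every successor in {s5}} = {s4}
AF (AX (~r & ~p)): least fixpoint, start Z0 = {s4}, add states with every successor in Z. Z1 = {s4, s6}; Z2 = {s2, s4, s6}; fixed.
Sat(AF (AX (~r & ~p))) = {s2, s4, s6}
|Sat(AF (AX (~r & ~p)))| = |{s2, s4, s6}| = 3.

3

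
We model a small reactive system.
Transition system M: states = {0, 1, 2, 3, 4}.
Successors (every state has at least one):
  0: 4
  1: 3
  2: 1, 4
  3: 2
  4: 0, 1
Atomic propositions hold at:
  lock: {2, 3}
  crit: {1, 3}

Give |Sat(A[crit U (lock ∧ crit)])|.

Sat(lock ∧ crit) = {3}
A[crit U (lock ∧ crit)]: least fixpoint, start Z0 = Sat((lock ∧ crit)) = {3}, add states in Sat(crit) with every successor in Z. Z1 = {1, 3}; fixed.
Sat(A[crit U (lock ∧ crit)]) = {1, 3}
|Sat(A[crit U (lock ∧ crit)])| = |{1, 3}| = 2.

2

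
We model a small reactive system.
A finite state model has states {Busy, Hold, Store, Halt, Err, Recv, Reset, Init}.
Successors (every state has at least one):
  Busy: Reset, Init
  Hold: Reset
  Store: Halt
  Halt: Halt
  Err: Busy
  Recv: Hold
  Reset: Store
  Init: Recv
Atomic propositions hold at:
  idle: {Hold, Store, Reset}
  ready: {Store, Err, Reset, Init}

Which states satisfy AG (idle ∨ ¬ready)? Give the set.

Sat(¬ready) = {Busy, Hold, Halt, Recv}
Sat(idle ∨ ¬ready) = {Busy, Hold, Store, Halt, Recv, Reset}
AG (idle ∨ ¬ready): greatest fixpoint, start Z0 = {Busy, Hold, Store, Halt, Recv, Reset}, keep only states in Sat with every successor in Z. Z1 = {Hold, Store, Halt, Recv, Reset}; fixed.
Sat(AG (idle ∨ ¬ready)) = {Hold, Store, Halt, Recv, Reset}

{Hold, Store, Halt, Recv, Reset}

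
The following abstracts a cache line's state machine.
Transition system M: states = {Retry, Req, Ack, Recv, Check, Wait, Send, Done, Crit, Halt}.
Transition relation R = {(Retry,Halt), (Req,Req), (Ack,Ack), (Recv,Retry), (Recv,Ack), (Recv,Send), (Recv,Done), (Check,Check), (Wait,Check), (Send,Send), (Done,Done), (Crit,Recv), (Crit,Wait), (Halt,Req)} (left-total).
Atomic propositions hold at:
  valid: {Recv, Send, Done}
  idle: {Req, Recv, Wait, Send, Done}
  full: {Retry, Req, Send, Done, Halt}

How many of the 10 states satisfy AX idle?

5

Sat(AX idle) = {s : every successor in {Req, Recv, Wait, Send, Done}} = {Req, Send, Done, Crit, Halt}
|Sat(AX idle)| = |{Req, Send, Done, Crit, Halt}| = 5.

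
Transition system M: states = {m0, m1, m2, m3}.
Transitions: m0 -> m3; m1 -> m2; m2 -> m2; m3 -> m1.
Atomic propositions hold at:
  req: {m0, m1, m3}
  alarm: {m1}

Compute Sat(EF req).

EF req: least fixpoint, start Z0 = {m0, m1, m3}, add states with some successor in Z. Already a fixed point.
Sat(EF req) = {m0, m1, m3}

{m0, m1, m3}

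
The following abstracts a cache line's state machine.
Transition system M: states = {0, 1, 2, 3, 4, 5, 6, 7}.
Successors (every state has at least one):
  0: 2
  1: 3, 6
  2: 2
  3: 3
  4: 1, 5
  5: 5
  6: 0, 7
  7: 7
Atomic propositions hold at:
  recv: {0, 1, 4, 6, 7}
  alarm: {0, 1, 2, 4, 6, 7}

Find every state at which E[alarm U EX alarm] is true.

{0, 1, 2, 4, 6, 7}

Sat(EX alarm) = {s : some successor in {0, 1, 2, 4, 6, 7}} = {0, 1, 2, 4, 6, 7}
E[alarm U EX alarm]: least fixpoint, start Z0 = Sat(EX alarm) = {0, 1, 2, 4, 6, 7}, add states in Sat(alarm) with some successor in Z. Already a fixed point.
Sat(E[alarm U EX alarm]) = {0, 1, 2, 4, 6, 7}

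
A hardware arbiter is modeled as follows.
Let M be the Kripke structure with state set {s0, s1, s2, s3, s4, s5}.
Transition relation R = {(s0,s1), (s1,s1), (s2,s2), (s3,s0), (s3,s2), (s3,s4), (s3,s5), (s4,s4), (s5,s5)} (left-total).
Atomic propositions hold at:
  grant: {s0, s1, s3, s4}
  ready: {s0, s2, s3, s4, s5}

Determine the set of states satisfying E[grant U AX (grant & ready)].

{s3, s4}

Sat(grant & ready) = {s0, s3, s4}
Sat(AX (grant & ready)) = {s : every successor in {s0, s3, s4}} = {s4}
E[grant U AX (grant & ready)]: least fixpoint, start Z0 = Sat(AX (grant & ready)) = {s4}, add states in Sat(grant) with some successor in Z. Z1 = {s3, s4}; fixed.
Sat(E[grant U AX (grant & ready)]) = {s3, s4}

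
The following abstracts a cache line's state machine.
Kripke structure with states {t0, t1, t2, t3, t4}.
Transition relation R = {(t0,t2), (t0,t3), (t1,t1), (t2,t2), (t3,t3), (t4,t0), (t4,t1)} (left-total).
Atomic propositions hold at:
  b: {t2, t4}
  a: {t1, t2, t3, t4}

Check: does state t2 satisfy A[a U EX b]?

Yes

Sat(EX b) = {s : some successor in {t2, t4}} = {t0, t2}
A[a U EX b]: least fixpoint, start Z0 = Sat(EX b) = {t0, t2}, add states in Sat(a) with every successor in Z. Already a fixed point.
Sat(A[a U EX b]) = {t0, t2}
t2 ∈ Sat(A[a U EX b]) = {t0, t2}, so the formula holds at t2.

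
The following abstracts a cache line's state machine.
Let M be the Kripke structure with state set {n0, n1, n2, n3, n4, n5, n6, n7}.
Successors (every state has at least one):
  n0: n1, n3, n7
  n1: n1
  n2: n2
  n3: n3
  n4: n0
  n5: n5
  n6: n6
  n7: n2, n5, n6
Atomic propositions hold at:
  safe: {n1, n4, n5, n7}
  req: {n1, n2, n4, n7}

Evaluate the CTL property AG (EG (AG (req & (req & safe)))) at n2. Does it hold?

Sat(req & safe) = {n1, n4, n7}
Sat(req & (req & safe)) = {n1, n4, n7}
AG (req & (req & safe)): greatest fixpoint, start Z0 = {n1, n4, n7}, keep only states in Sat with every successor in Z. Z1 = {n1}; fixed.
Sat(AG (req & (req & safe))) = {n1}
EG (AG (req & (req & safe))): greatest fixpoint, start Z0 = {n1}, keep only states in Sat with some successor in Z. Already a fixed point.
Sat(EG (AG (req & (req & safe)))) = {n1}
AG (EG (AG (req & (req & safe)))): greatest fixpoint, start Z0 = {n1}, keep only states in Sat with every successor in Z. Already a fixed point.
Sat(AG (EG (AG (req & (req & safe))))) = {n1}
n2 ∉ Sat(AG (EG (AG (req & (req & safe))))) = {n1}, so the formula does not hold at n2.

No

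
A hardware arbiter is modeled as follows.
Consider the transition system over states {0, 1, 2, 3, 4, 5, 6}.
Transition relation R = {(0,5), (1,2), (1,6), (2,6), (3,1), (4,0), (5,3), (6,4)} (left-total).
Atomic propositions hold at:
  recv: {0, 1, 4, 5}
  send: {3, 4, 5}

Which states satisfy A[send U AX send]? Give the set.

Sat(AX send) = {s : every successor in {3, 4, 5}} = {0, 5, 6}
A[send U AX send]: least fixpoint, start Z0 = Sat(AX send) = {0, 5, 6}, add states in Sat(send) with every successor in Z. Z1 = {0, 4, 5, 6}; fixed.
Sat(A[send U AX send]) = {0, 4, 5, 6}

{0, 4, 5, 6}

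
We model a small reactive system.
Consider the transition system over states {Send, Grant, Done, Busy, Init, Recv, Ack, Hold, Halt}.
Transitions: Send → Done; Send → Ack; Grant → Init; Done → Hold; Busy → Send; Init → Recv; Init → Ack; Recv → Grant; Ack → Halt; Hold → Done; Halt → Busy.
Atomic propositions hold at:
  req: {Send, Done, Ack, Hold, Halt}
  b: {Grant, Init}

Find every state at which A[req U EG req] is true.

{Send, Done, Hold}

EG req: greatest fixpoint, start Z0 = {Send, Done, Ack, Hold, Halt}, keep only states in Sat with some successor in Z. Z1 = {Send, Done, Ack, Hold}; Z2 = {Send, Done, Hold}; fixed.
Sat(EG req) = {Send, Done, Hold}
A[req U EG req]: least fixpoint, start Z0 = Sat(EG req) = {Send, Done, Hold}, add states in Sat(req) with every successor in Z. Already a fixed point.
Sat(A[req U EG req]) = {Send, Done, Hold}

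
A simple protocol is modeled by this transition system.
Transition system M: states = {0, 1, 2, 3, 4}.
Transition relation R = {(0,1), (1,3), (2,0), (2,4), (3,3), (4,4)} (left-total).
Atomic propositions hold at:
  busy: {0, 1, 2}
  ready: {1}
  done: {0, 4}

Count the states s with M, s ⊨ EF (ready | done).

4

Sat(ready | done) = {0, 1, 4}
EF (ready | done): least fixpoint, start Z0 = {0, 1, 4}, add states with some successor in Z. Z1 = {0, 1, 2, 4}; fixed.
Sat(EF (ready | done)) = {0, 1, 2, 4}
|Sat(EF (ready | done))| = |{0, 1, 2, 4}| = 4.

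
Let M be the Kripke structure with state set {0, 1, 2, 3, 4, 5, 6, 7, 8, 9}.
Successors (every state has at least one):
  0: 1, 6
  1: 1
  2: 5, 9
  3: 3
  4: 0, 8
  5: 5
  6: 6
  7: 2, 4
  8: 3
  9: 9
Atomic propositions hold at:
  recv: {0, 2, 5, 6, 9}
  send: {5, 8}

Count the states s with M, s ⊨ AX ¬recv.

3

Sat(¬recv) = {1, 3, 4, 7, 8}
Sat(AX ¬recv) = {s : every successor in {1, 3, 4, 7, 8}} = {1, 3, 8}
|Sat(AX ¬recv)| = |{1, 3, 8}| = 3.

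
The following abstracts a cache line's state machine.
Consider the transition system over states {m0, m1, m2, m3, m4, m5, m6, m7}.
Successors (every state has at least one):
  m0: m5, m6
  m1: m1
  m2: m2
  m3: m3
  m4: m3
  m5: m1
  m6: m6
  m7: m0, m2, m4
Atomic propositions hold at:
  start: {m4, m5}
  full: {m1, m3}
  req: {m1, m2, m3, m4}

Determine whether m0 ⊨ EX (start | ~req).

Yes

Sat(~req) = {m0, m5, m6, m7}
Sat(start | ~req) = {m0, m4, m5, m6, m7}
Sat(EX (start | ~req)) = {s : some successor in {m0, m4, m5, m6, m7}} = {m0, m6, m7}
m0 ∈ Sat(EX (start | ~req)) = {m0, m6, m7}, so the formula holds at m0.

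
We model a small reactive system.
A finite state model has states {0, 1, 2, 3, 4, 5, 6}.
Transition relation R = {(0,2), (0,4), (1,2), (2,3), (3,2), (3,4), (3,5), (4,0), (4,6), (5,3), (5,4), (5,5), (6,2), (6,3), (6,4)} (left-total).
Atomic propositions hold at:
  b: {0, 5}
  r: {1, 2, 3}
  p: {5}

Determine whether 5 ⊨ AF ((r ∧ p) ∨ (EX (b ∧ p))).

Yes

Sat(r ∧ p) = ∅
Sat(b ∧ p) = {5}
Sat(EX (b ∧ p)) = {s : some successor in {5}} = {3, 5}
Sat((r ∧ p) ∨ (EX (b ∧ p))) = {3, 5}
AF ((r ∧ p) ∨ (EX (b ∧ p))): least fixpoint, start Z0 = {3, 5}, add states with every successor in Z. Z1 = {2, 3, 5}; Z2 = {1, 2, 3, 5}; fixed.
Sat(AF ((r ∧ p) ∨ (EX (b ∧ p)))) = {1, 2, 3, 5}
5 ∈ Sat(AF ((r ∧ p) ∨ (EX (b ∧ p)))) = {1, 2, 3, 5}, so the formula holds at 5.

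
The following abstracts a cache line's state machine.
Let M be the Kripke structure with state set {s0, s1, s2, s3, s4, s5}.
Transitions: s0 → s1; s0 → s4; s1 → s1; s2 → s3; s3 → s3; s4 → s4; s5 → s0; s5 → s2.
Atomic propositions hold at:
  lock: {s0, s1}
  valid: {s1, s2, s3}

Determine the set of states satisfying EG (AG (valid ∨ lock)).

{s1, s2, s3}

Sat(valid ∨ lock) = {s0, s1, s2, s3}
AG (valid ∨ lock): greatest fixpoint, start Z0 = {s0, s1, s2, s3}, keep only states in Sat with every successor in Z. Z1 = {s1, s2, s3}; fixed.
Sat(AG (valid ∨ lock)) = {s1, s2, s3}
EG (AG (valid ∨ lock)): greatest fixpoint, start Z0 = {s1, s2, s3}, keep only states in Sat with some successor in Z. Already a fixed point.
Sat(EG (AG (valid ∨ lock))) = {s1, s2, s3}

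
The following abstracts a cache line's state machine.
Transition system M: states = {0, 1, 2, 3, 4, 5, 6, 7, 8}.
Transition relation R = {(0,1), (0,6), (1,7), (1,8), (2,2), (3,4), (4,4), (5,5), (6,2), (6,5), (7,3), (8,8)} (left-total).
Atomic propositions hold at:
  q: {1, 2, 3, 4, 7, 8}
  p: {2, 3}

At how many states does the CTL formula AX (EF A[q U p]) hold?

A[q U p]: least fixpoint, start Z0 = Sat(p) = {2, 3}, add states in Sat(q) with every successor in Z. Z1 = {2, 3, 7}; fixed.
Sat(A[q U p]) = {2, 3, 7}
EF A[q U p]: least fixpoint, start Z0 = {2, 3, 7}, add states with some successor in Z. Z1 = {1, 2, 3, 6, 7}; Z2 = {0, 1, 2, 3, 6, 7}; fixed.
Sat(EF A[q U p]) = {0, 1, 2, 3, 6, 7}
Sat(AX (EF A[q U p])) = {s : every successor in {0, 1, 2, 3, 6, 7}} = {0, 2, 7}
|Sat(AX (EF A[q U p]))| = |{0, 2, 7}| = 3.

3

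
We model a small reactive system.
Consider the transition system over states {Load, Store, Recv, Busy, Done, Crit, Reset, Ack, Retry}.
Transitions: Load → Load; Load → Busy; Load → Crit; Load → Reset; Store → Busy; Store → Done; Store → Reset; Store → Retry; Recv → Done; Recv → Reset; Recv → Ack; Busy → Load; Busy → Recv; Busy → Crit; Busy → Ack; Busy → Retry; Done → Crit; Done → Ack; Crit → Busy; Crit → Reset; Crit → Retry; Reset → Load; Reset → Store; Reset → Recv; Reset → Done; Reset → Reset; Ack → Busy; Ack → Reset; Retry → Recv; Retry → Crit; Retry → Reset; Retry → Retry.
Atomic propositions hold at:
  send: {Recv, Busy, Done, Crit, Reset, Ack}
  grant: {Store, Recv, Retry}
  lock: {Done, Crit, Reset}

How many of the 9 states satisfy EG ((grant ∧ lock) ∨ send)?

6

Sat(grant ∧ lock) = ∅
Sat((grant ∧ lock) ∨ send) = {Recv, Busy, Done, Crit, Reset, Ack}
EG ((grant ∧ lock) ∨ send): greatest fixpoint, start Z0 = {Recv, Busy, Done, Crit, Reset, Ack}, keep only states in Sat with some successor in Z. Already a fixed point.
Sat(EG ((grant ∧ lock) ∨ send)) = {Recv, Busy, Done, Crit, Reset, Ack}
|Sat(EG ((grant ∧ lock) ∨ send))| = |{Recv, Busy, Done, Crit, Reset, Ack}| = 6.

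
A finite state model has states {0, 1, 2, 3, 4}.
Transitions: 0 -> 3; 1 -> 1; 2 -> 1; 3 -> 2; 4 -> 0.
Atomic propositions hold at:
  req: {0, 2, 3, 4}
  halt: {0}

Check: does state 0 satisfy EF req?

Yes

EF req: least fixpoint, start Z0 = {0, 2, 3, 4}, add states with some successor in Z. Already a fixed point.
Sat(EF req) = {0, 2, 3, 4}
0 ∈ Sat(EF req) = {0, 2, 3, 4}, so the formula holds at 0.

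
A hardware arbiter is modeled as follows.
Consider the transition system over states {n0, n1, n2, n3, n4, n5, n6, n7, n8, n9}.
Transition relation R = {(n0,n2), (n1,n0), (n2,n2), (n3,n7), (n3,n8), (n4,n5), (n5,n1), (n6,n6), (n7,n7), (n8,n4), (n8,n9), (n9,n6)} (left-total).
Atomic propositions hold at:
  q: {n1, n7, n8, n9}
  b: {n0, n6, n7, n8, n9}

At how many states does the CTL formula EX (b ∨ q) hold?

Sat(b ∨ q) = {n0, n1, n6, n7, n8, n9}
Sat(EX (b ∨ q)) = {s : some successor in {n0, n1, n6, n7, n8, n9}} = {n1, n3, n5, n6, n7, n8, n9}
|Sat(EX (b ∨ q))| = |{n1, n3, n5, n6, n7, n8, n9}| = 7.

7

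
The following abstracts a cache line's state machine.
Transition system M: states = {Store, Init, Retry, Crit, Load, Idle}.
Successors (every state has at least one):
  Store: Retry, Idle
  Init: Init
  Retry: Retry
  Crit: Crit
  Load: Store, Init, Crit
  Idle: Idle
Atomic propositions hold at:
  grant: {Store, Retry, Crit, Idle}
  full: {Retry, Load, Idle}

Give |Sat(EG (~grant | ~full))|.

3

Sat(~grant) = {Init, Load}
Sat(~full) = {Store, Init, Crit}
Sat(~grant | ~full) = {Store, Init, Crit, Load}
EG (~grant | ~full): greatest fixpoint, start Z0 = {Store, Init, Crit, Load}, keep only states in Sat with some successor in Z. Z1 = {Init, Crit, Load}; fixed.
Sat(EG (~grant | ~full)) = {Init, Crit, Load}
|Sat(EG (~grant | ~full))| = |{Init, Crit, Load}| = 3.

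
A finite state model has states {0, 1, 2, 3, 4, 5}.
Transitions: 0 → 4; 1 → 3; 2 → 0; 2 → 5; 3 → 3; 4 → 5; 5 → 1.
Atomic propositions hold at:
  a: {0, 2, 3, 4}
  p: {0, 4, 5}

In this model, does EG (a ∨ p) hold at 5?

Sat(a ∨ p) = {0, 2, 3, 4, 5}
EG (a ∨ p): greatest fixpoint, start Z0 = {0, 2, 3, 4, 5}, keep only states in Sat with some successor in Z. Z1 = {0, 2, 3, 4}; Z2 = {0, 2, 3}; Z3 = {2, 3}; Z4 = {3}; fixed.
Sat(EG (a ∨ p)) = {3}
5 ∉ Sat(EG (a ∨ p)) = {3}, so the formula does not hold at 5.

No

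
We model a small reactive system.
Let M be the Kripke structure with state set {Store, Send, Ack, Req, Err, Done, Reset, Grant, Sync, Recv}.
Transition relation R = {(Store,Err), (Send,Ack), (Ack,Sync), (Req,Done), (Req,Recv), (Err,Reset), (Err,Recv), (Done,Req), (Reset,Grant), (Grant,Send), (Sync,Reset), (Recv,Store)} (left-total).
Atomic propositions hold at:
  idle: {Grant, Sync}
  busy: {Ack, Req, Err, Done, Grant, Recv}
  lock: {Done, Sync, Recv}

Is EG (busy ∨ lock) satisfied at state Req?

Sat(busy ∨ lock) = {Ack, Req, Err, Done, Grant, Sync, Recv}
EG (busy ∨ lock): greatest fixpoint, start Z0 = {Ack, Req, Err, Done, Grant, Sync, Recv}, keep only states in Sat with some successor in Z. Z1 = {Ack, Req, Err, Done}; Z2 = {Req, Done}; fixed.
Sat(EG (busy ∨ lock)) = {Req, Done}
Req ∈ Sat(EG (busy ∨ lock)) = {Req, Done}, so the formula holds at Req.

Yes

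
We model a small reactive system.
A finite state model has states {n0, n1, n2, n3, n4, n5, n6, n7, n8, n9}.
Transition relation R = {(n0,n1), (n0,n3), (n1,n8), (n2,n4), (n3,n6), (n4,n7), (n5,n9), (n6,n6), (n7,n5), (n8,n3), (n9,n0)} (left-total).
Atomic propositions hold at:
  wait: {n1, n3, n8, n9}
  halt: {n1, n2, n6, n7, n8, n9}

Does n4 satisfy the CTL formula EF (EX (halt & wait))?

Sat(halt & wait) = {n1, n8, n9}
Sat(EX (halt & wait)) = {s : some successor in {n1, n8, n9}} = {n0, n1, n5}
EF (EX (halt & wait)): least fixpoint, start Z0 = {n0, n1, n5}, add states with some successor in Z. Z1 = {n0, n1, n5, n7, n9}; Z2 = {n0, n1, n4, n5, n7, n9}; Z3 = {n0, n1, n2, n4, n5, n7, n9}; fixed.
Sat(EF (EX (halt & wait))) = {n0, n1, n2, n4, n5, n7, n9}
n4 ∈ Sat(EF (EX (halt & wait))) = {n0, n1, n2, n4, n5, n7, n9}, so the formula holds at n4.

Yes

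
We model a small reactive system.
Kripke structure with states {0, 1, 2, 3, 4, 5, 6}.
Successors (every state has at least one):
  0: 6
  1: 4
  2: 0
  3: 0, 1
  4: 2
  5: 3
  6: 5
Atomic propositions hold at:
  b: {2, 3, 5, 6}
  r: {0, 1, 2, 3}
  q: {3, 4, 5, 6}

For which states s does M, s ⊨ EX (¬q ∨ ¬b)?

{1, 2, 3, 4}

Sat(¬q) = {0, 1, 2}
Sat(¬b) = {0, 1, 4}
Sat(¬q ∨ ¬b) = {0, 1, 2, 4}
Sat(EX (¬q ∨ ¬b)) = {s : some successor in {0, 1, 2, 4}} = {1, 2, 3, 4}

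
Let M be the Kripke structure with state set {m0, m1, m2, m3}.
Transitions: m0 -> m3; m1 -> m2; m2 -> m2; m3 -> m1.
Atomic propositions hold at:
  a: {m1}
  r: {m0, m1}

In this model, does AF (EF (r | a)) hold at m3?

Yes

Sat(r | a) = {m0, m1}
EF (r | a): least fixpoint, start Z0 = {m0, m1}, add states with some successor in Z. Z1 = {m0, m1, m3}; fixed.
Sat(EF (r | a)) = {m0, m1, m3}
AF (EF (r | a)): least fixpoint, start Z0 = {m0, m1, m3}, add states with every successor in Z. Already a fixed point.
Sat(AF (EF (r | a))) = {m0, m1, m3}
m3 ∈ Sat(AF (EF (r | a))) = {m0, m1, m3}, so the formula holds at m3.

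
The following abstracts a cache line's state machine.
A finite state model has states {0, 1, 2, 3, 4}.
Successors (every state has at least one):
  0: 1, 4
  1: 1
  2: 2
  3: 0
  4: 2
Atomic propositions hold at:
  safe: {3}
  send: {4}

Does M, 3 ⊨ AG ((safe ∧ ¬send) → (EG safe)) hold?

No

Sat(¬send) = {0, 1, 2, 3}
Sat(safe ∧ ¬send) = {3}
EG safe: greatest fixpoint, start Z0 = {3}, keep only states in Sat with some successor in Z. Z1 = ∅; fixed.
Sat(EG safe) = ∅
Sat((safe ∧ ¬send) → (EG safe)) = {0, 1, 2, 4}
AG ((safe ∧ ¬send) → (EG safe)): greatest fixpoint, start Z0 = {0, 1, 2, 4}, keep only states in Sat with every successor in Z. Already a fixed point.
Sat(AG ((safe ∧ ¬send) → (EG safe))) = {0, 1, 2, 4}
3 ∉ Sat(AG ((safe ∧ ¬send) → (EG safe))) = {0, 1, 2, 4}, so the formula does not hold at 3.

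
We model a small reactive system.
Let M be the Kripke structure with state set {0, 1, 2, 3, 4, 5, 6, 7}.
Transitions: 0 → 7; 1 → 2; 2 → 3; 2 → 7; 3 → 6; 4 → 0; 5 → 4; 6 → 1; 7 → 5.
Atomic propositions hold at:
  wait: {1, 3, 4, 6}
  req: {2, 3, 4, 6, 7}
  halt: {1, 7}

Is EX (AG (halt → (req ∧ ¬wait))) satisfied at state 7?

Yes

Sat(¬wait) = {0, 2, 5, 7}
Sat(req ∧ ¬wait) = {2, 7}
Sat(halt → (req ∧ ¬wait)) = {0, 2, 3, 4, 5, 6, 7}
AG (halt → (req ∧ ¬wait)): greatest fixpoint, start Z0 = {0, 2, 3, 4, 5, 6, 7}, keep only states in Sat with every successor in Z. Z1 = {0, 2, 3, 4, 5, 7}; Z2 = {0, 2, 4, 5, 7}; Z3 = {0, 4, 5, 7}; fixed.
Sat(AG (halt → (req ∧ ¬wait))) = {0, 4, 5, 7}
Sat(EX (AG (halt → (req ∧ ¬wait)))) = {s : some successor in {0, 4, 5, 7}} = {0, 2, 4, 5, 7}
7 ∈ Sat(EX (AG (halt → (req ∧ ¬wait)))) = {0, 2, 4, 5, 7}, so the formula holds at 7.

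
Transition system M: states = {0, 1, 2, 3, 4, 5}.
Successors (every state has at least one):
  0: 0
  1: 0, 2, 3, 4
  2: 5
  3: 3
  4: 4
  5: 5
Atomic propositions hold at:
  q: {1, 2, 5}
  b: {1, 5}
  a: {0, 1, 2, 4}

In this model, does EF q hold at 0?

No

EF q: least fixpoint, start Z0 = {1, 2, 5}, add states with some successor in Z. Already a fixed point.
Sat(EF q) = {1, 2, 5}
0 ∉ Sat(EF q) = {1, 2, 5}, so the formula does not hold at 0.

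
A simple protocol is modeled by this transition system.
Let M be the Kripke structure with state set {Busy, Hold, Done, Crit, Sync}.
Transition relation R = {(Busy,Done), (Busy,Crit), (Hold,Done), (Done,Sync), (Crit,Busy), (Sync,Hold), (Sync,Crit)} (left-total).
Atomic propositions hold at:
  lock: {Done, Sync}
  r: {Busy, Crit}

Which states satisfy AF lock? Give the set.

AF lock: least fixpoint, start Z0 = {Done, Sync}, add states with every successor in Z. Z1 = {Hold, Done, Sync}; fixed.
Sat(AF lock) = {Hold, Done, Sync}

{Hold, Done, Sync}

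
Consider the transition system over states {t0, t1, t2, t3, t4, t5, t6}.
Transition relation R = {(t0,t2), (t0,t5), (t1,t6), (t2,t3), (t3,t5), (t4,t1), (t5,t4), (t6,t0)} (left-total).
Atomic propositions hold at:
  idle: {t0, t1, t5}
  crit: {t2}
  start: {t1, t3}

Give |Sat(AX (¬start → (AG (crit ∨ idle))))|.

Sat(¬start) = {t0, t2, t4, t5, t6}
Sat(crit ∨ idle) = {t0, t1, t2, t5}
AG (crit ∨ idle): greatest fixpoint, start Z0 = {t0, t1, t2, t5}, keep only states in Sat with every successor in Z. Z1 = {t0}; Z2 = ∅; fixed.
Sat(AG (crit ∨ idle)) = ∅
Sat(¬start → (AG (crit ∨ idle))) = {t1, t3}
Sat(AX (¬start → (AG (crit ∨ idle)))) = {s : every successor in {t1, t3}} = {t2, t4}
|Sat(AX (¬start → (AG (crit ∨ idle))))| = |{t2, t4}| = 2.

2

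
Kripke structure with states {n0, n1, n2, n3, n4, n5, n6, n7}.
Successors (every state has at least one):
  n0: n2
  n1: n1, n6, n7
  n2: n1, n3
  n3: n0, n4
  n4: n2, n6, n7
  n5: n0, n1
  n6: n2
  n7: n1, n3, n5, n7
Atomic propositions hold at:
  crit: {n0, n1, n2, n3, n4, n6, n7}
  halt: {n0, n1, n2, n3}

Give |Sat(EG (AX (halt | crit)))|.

7

Sat(halt | crit) = {n0, n1, n2, n3, n4, n6, n7}
Sat(AX (halt | crit)) = {s : every successor in {n0, n1, n2, n3, n4, n6, n7}} = {n0, n1, n2, n3, n4, n5, n6}
EG (AX (halt | crit)): greatest fixpoint, start Z0 = {n0, n1, n2, n3, n4, n5, n6}, keep only states in Sat with some successor in Z. Already a fixed point.
Sat(EG (AX (halt | crit))) = {n0, n1, n2, n3, n4, n5, n6}
|Sat(EG (AX (halt | crit)))| = |{n0, n1, n2, n3, n4, n5, n6}| = 7.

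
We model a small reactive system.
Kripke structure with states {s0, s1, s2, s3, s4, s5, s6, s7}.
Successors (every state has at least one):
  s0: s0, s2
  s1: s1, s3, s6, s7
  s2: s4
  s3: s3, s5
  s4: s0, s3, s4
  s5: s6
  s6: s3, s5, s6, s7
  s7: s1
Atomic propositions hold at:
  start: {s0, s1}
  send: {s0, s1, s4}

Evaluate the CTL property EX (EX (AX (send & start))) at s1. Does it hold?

Yes

Sat(send & start) = {s0, s1}
Sat(AX (send & start)) = {s : every successor in {s0, s1}} = {s7}
Sat(EX (AX (send & start))) = {s : some successor in {s7}} = {s1, s6}
Sat(EX (EX (AX (send & start)))) = {s : some successor in {s1, s6}} = {s1, s5, s6, s7}
s1 ∈ Sat(EX (EX (AX (send & start)))) = {s1, s5, s6, s7}, so the formula holds at s1.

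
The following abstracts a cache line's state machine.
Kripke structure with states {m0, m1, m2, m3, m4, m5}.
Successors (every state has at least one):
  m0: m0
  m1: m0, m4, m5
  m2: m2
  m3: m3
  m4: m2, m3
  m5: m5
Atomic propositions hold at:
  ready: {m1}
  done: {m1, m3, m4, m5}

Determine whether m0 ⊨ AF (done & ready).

Sat(done & ready) = {m1}
AF (done & ready): least fixpoint, start Z0 = {m1}, add states with every successor in Z. Already a fixed point.
Sat(AF (done & ready)) = {m1}
m0 ∉ Sat(AF (done & ready)) = {m1}, so the formula does not hold at m0.

No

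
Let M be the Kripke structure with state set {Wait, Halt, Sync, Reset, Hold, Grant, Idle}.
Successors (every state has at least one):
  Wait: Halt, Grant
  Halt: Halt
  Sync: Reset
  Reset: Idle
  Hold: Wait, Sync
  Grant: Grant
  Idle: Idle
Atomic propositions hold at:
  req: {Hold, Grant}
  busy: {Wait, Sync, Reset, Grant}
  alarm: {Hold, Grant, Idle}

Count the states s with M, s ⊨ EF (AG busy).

3

AG busy: greatest fixpoint, start Z0 = {Wait, Sync, Reset, Grant}, keep only states in Sat with every successor in Z. Z1 = {Sync, Grant}; Z2 = {Grant}; fixed.
Sat(AG busy) = {Grant}
EF (AG busy): least fixpoint, start Z0 = {Grant}, add states with some successor in Z. Z1 = {Wait, Grant}; Z2 = {Wait, Hold, Grant}; fixed.
Sat(EF (AG busy)) = {Wait, Hold, Grant}
|Sat(EF (AG busy))| = |{Wait, Hold, Grant}| = 3.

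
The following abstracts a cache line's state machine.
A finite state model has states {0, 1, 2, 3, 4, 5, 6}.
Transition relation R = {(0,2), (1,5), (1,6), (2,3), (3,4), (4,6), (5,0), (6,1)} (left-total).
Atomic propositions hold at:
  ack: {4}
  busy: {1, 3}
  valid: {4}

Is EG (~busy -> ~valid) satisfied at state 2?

No

Sat(~busy) = {0, 2, 4, 5, 6}
Sat(~valid) = {0, 1, 2, 3, 5, 6}
Sat(~busy -> ~valid) = {0, 1, 2, 3, 5, 6}
EG (~busy -> ~valid): greatest fixpoint, start Z0 = {0, 1, 2, 3, 5, 6}, keep only states in Sat with some successor in Z. Z1 = {0, 1, 2, 5, 6}; Z2 = {0, 1, 5, 6}; Z3 = {1, 5, 6}; Z4 = {1, 6}; fixed.
Sat(EG (~busy -> ~valid)) = {1, 6}
2 ∉ Sat(EG (~busy -> ~valid)) = {1, 6}, so the formula does not hold at 2.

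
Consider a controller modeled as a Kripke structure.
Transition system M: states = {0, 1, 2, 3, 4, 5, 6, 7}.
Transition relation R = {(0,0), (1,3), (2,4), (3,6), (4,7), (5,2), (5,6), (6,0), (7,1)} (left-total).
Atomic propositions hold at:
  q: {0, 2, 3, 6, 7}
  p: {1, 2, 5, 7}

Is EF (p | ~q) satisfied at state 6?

No

Sat(~q) = {1, 4, 5}
Sat(p | ~q) = {1, 2, 4, 5, 7}
EF (p | ~q): least fixpoint, start Z0 = {1, 2, 4, 5, 7}, add states with some successor in Z. Already a fixed point.
Sat(EF (p | ~q)) = {1, 2, 4, 5, 7}
6 ∉ Sat(EF (p | ~q)) = {1, 2, 4, 5, 7}, so the formula does not hold at 6.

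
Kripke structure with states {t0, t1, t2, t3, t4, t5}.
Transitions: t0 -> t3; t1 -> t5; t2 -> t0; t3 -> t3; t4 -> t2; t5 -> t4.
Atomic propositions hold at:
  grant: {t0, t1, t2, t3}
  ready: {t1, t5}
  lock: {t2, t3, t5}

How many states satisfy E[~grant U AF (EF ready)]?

2

Sat(~grant) = {t4, t5}
EF ready: least fixpoint, start Z0 = {t1, t5}, add states with some successor in Z. Already a fixed point.
Sat(EF ready) = {t1, t5}
AF (EF ready): least fixpoint, start Z0 = {t1, t5}, add states with every successor in Z. Already a fixed point.
Sat(AF (EF ready)) = {t1, t5}
E[~grant U AF (EF ready)]: least fixpoint, start Z0 = Sat(AF (EF ready)) = {t1, t5}, add states in Sat(~grant) with some successor in Z. Already a fixed point.
Sat(E[~grant U AF (EF ready)]) = {t1, t5}
|Sat(E[~grant U AF (EF ready)])| = |{t1, t5}| = 2.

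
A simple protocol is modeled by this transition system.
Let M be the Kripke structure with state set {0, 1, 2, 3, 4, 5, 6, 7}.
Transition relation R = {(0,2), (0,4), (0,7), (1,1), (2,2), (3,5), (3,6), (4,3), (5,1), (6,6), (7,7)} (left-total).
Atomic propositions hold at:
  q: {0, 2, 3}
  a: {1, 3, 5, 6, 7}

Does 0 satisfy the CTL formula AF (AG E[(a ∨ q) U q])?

Sat(a ∨ q) = {0, 1, 2, 3, 5, 6, 7}
E[(a ∨ q) U q]: least fixpoint, start Z0 = Sat(q) = {0, 2, 3}, add states in Sat(a ∨ q) with some successor in Z. Already a fixed point.
Sat(E[(a ∨ q) U q]) = {0, 2, 3}
AG E[(a ∨ q) U q]: greatest fixpoint, start Z0 = {0, 2, 3}, keep only states in Sat with every successor in Z. Z1 = {2}; fixed.
Sat(AG E[(a ∨ q) U q]) = {2}
AF (AG E[(a ∨ q) U q]): least fixpoint, start Z0 = {2}, add states with every successor in Z. Already a fixed point.
Sat(AF (AG E[(a ∨ q) U q])) = {2}
0 ∉ Sat(AF (AG E[(a ∨ q) U q])) = {2}, so the formula does not hold at 0.

No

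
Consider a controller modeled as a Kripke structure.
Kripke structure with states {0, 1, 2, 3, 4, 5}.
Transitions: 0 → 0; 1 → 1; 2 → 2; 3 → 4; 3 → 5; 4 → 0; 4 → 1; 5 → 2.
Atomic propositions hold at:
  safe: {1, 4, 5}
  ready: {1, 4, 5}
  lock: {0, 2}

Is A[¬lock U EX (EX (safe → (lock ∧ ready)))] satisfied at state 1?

No

Sat(¬lock) = {1, 3, 4, 5}
Sat(lock ∧ ready) = ∅
Sat(safe → (lock ∧ ready)) = {0, 2, 3}
Sat(EX (safe → (lock ∧ ready))) = {s : some successor in {0, 2, 3}} = {0, 2, 4, 5}
Sat(EX (EX (safe → (lock ∧ ready)))) = {s : some successor in {0, 2, 4, 5}} = {0, 2, 3, 4, 5}
A[¬lock U EX (EX (safe → (lock ∧ ready)))]: least fixpoint, start Z0 = Sat(EX (EX (safe → (lock ∧ ready)))) = {0, 2, 3, 4, 5}, add states in Sat(¬lock) with every successor in Z. Already a fixed point.
Sat(A[¬lock U EX (EX (safe → (lock ∧ ready)))]) = {0, 2, 3, 4, 5}
1 ∉ Sat(A[¬lock U EX (EX (safe → (lock ∧ ready)))]) = {0, 2, 3, 4, 5}, so the formula does not hold at 1.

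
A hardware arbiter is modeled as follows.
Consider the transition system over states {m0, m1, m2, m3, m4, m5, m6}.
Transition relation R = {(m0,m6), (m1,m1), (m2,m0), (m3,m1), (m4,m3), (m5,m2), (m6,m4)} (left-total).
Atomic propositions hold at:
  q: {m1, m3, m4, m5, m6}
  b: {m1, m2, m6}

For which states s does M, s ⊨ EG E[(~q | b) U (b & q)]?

{m1}

Sat(~q) = {m0, m2}
Sat(~q | b) = {m0, m1, m2, m6}
Sat(b & q) = {m1, m6}
E[(~q | b) U (b & q)]: least fixpoint, start Z0 = Sat((b & q)) = {m1, m6}, add states in Sat(~q | b) with some successor in Z. Z1 = {m0, m1, m6}; Z2 = {m0, m1, m2, m6}; fixed.
Sat(E[(~q | b) U (b & q)]) = {m0, m1, m2, m6}
EG E[(~q | b) U (b & q)]: greatest fixpoint, start Z0 = {m0, m1, m2, m6}, keep only states in Sat with some successor in Z. Z1 = {m0, m1, m2}; Z2 = {m1, m2}; Z3 = {m1}; fixed.
Sat(EG E[(~q | b) U (b & q)]) = {m1}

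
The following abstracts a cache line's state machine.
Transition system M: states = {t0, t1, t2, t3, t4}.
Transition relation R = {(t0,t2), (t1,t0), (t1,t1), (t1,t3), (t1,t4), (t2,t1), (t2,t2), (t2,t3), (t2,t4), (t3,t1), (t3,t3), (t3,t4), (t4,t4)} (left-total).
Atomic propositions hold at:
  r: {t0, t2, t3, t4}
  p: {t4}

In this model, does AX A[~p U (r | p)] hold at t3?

No

Sat(~p) = {t0, t1, t2, t3}
Sat(r | p) = {t0, t2, t3, t4}
A[~p U (r | p)]: least fixpoint, start Z0 = Sat((r | p)) = {t0, t2, t3, t4}, add states in Sat(~p) with every successor in Z. Already a fixed point.
Sat(A[~p U (r | p)]) = {t0, t2, t3, t4}
Sat(AX A[~p U (r | p)]) = {s : every successor in {t0, t2, t3, t4}} = {t0, t4}
t3 ∉ Sat(AX A[~p U (r | p)]) = {t0, t4}, so the formula does not hold at t3.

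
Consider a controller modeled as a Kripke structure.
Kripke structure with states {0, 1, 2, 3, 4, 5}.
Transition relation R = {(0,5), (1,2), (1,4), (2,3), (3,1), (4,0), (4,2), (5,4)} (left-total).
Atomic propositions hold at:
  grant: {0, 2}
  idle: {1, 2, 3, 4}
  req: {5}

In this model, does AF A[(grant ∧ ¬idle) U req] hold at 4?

No

Sat(¬idle) = {0, 5}
Sat(grant ∧ ¬idle) = {0}
A[(grant ∧ ¬idle) U req]: least fixpoint, start Z0 = Sat(req) = {5}, add states in Sat(grant ∧ ¬idle) with every successor in Z. Z1 = {0, 5}; fixed.
Sat(A[(grant ∧ ¬idle) U req]) = {0, 5}
AF A[(grant ∧ ¬idle) U req]: least fixpoint, start Z0 = {0, 5}, add states with every successor in Z. Already a fixed point.
Sat(AF A[(grant ∧ ¬idle) U req]) = {0, 5}
4 ∉ Sat(AF A[(grant ∧ ¬idle) U req]) = {0, 5}, so the formula does not hold at 4.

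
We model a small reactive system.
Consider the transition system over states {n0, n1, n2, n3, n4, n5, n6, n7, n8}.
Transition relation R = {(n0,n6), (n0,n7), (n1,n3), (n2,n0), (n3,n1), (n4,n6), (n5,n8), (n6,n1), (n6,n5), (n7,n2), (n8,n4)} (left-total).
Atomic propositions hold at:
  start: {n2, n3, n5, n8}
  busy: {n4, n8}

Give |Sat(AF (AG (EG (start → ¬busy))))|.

2

Sat(¬busy) = {n0, n1, n2, n3, n5, n6, n7}
Sat(start → ¬busy) = {n0, n1, n2, n3, n4, n5, n6, n7}
EG (start → ¬busy): greatest fixpoint, start Z0 = {n0, n1, n2, n3, n4, n5, n6, n7}, keep only states in Sat with some successor in Z. Z1 = {n0, n1, n2, n3, n4, n6, n7}; fixed.
Sat(EG (start → ¬busy)) = {n0, n1, n2, n3, n4, n6, n7}
AG (EG (start → ¬busy)): greatest fixpoint, start Z0 = {n0, n1, n2, n3, n4, n6, n7}, keep only states in Sat with every successor in Z. Z1 = {n0, n1, n2, n3, n4, n7}; Z2 = {n1, n2, n3, n7}; Z3 = {n1, n3, n7}; Z4 = {n1, n3}; fixed.
Sat(AG (EG (start → ¬busy))) = {n1, n3}
AF (AG (EG (start → ¬busy))): least fixpoint, start Z0 = {n1, n3}, add states with every successor in Z. Already a fixed point.
Sat(AF (AG (EG (start → ¬busy)))) = {n1, n3}
|Sat(AF (AG (EG (start → ¬busy))))| = |{n1, n3}| = 2.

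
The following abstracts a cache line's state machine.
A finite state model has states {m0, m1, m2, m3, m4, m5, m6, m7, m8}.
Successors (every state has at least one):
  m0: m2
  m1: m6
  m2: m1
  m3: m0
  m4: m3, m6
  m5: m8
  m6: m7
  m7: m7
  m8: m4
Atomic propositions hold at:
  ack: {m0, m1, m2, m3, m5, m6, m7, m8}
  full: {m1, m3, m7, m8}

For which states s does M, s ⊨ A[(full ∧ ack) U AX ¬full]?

Sat(full ∧ ack) = {m1, m3, m7, m8}
Sat(¬full) = {m0, m2, m4, m5, m6}
Sat(AX ¬full) = {s : every successor in {m0, m2, m4, m5, m6}} = {m0, m1, m3, m8}
A[(full ∧ ack) U AX ¬full]: least fixpoint, start Z0 = Sat(AX ¬full) = {m0, m1, m3, m8}, add states in Sat(full ∧ ack) with every successor in Z. Already a fixed point.
Sat(A[(full ∧ ack) U AX ¬full]) = {m0, m1, m3, m8}

{m0, m1, m3, m8}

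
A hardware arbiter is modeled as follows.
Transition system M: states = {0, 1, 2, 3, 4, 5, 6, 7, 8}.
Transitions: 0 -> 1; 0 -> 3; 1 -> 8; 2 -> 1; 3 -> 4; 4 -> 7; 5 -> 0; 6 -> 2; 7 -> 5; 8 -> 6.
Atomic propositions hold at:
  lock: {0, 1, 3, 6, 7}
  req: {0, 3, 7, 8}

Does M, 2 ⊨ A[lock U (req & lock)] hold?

Sat(req & lock) = {0, 3, 7}
A[lock U (req & lock)]: least fixpoint, start Z0 = Sat((req & lock)) = {0, 3, 7}, add states in Sat(lock) with every successor in Z. Already a fixed point.
Sat(A[lock U (req & lock)]) = {0, 3, 7}
2 ∉ Sat(A[lock U (req & lock)]) = {0, 3, 7}, so the formula does not hold at 2.

No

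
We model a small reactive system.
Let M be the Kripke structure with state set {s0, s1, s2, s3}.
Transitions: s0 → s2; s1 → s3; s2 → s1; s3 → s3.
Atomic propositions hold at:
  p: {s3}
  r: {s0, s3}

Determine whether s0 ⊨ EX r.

No

Sat(EX r) = {s : some successor in {s0, s3}} = {s1, s3}
s0 ∉ Sat(EX r) = {s1, s3}, so the formula does not hold at s0.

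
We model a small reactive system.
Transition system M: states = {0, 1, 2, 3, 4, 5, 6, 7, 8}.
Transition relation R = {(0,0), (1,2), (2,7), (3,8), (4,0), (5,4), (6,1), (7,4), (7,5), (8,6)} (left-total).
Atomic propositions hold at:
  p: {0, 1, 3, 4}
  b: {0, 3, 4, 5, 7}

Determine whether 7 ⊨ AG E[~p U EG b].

Sat(~p) = {2, 5, 6, 7, 8}
EG b: greatest fixpoint, start Z0 = {0, 3, 4, 5, 7}, keep only states in Sat with some successor in Z. Z1 = {0, 4, 5, 7}; fixed.
Sat(EG b) = {0, 4, 5, 7}
E[~p U EG b]: least fixpoint, start Z0 = Sat(EG b) = {0, 4, 5, 7}, add states in Sat(~p) with some successor in Z. Z1 = {0, 2, 4, 5, 7}; fixed.
Sat(E[~p U EG b]) = {0, 2, 4, 5, 7}
AG E[~p U EG b]: greatest fixpoint, start Z0 = {0, 2, 4, 5, 7}, keep only states in Sat with every successor in Z. Already a fixed point.
Sat(AG E[~p U EG b]) = {0, 2, 4, 5, 7}
7 ∈ Sat(AG E[~p U EG b]) = {0, 2, 4, 5, 7}, so the formula holds at 7.

Yes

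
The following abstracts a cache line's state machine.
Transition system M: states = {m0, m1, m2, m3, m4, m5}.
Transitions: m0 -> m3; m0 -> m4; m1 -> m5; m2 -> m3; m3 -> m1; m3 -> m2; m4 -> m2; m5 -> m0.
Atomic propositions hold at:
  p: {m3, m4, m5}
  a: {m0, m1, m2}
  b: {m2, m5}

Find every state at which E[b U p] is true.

{m2, m3, m4, m5}

E[b U p]: least fixpoint, start Z0 = Sat(p) = {m3, m4, m5}, add states in Sat(b) with some successor in Z. Z1 = {m2, m3, m4, m5}; fixed.
Sat(E[b U p]) = {m2, m3, m4, m5}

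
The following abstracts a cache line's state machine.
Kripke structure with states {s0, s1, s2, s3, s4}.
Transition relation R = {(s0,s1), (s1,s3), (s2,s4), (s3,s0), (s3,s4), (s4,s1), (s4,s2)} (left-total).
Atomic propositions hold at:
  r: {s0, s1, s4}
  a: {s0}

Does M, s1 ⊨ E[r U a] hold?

No

E[r U a]: least fixpoint, start Z0 = Sat(a) = {s0}, add states in Sat(r) with some successor in Z. Already a fixed point.
Sat(E[r U a]) = {s0}
s1 ∉ Sat(E[r U a]) = {s0}, so the formula does not hold at s1.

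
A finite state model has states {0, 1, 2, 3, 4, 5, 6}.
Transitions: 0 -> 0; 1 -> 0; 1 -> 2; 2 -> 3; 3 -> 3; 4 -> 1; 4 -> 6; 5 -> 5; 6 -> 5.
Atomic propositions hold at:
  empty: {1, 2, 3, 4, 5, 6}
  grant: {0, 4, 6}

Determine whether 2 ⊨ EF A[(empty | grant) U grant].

No

Sat(empty | grant) = {0, 1, 2, 3, 4, 5, 6}
A[(empty | grant) U grant]: least fixpoint, start Z0 = Sat(grant) = {0, 4, 6}, add states in Sat(empty | grant) with every successor in Z. Already a fixed point.
Sat(A[(empty | grant) U grant]) = {0, 4, 6}
EF A[(empty | grant) U grant]: least fixpoint, start Z0 = {0, 4, 6}, add states with some successor in Z. Z1 = {0, 1, 4, 6}; fixed.
Sat(EF A[(empty | grant) U grant]) = {0, 1, 4, 6}
2 ∉ Sat(EF A[(empty | grant) U grant]) = {0, 1, 4, 6}, so the formula does not hold at 2.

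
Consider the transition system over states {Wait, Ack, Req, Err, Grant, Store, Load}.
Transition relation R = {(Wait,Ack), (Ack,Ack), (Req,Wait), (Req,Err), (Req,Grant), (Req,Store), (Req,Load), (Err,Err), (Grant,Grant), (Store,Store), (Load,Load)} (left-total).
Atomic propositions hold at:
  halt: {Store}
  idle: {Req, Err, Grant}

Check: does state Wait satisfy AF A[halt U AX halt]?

No

Sat(AX halt) = {s : every successor in {Store}} = {Store}
A[halt U AX halt]: least fixpoint, start Z0 = Sat(AX halt) = {Store}, add states in Sat(halt) with every successor in Z. Already a fixed point.
Sat(A[halt U AX halt]) = {Store}
AF A[halt U AX halt]: least fixpoint, start Z0 = {Store}, add states with every successor in Z. Already a fixed point.
Sat(AF A[halt U AX halt]) = {Store}
Wait ∉ Sat(AF A[halt U AX halt]) = {Store}, so the formula does not hold at Wait.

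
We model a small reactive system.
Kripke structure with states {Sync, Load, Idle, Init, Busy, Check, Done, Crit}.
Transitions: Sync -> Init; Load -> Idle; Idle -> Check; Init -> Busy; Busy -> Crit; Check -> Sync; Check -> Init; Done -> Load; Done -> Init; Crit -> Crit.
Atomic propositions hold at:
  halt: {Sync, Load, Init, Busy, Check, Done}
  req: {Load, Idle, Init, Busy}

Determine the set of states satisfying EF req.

{Sync, Load, Idle, Init, Busy, Check, Done}

EF req: least fixpoint, start Z0 = {Load, Idle, Init, Busy}, add states with some successor in Z. Z1 = {Sync, Load, Idle, Init, Busy, Check, Done}; fixed.
Sat(EF req) = {Sync, Load, Idle, Init, Busy, Check, Done}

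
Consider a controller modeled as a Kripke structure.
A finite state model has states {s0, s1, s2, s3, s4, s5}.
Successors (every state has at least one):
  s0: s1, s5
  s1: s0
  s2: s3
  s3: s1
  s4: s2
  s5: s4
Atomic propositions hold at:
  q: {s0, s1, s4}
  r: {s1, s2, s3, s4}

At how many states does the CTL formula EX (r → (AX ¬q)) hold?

Sat(¬q) = {s2, s3, s5}
Sat(AX ¬q) = {s : every successor in {s2, s3, s5}} = {s2, s4}
Sat(r → (AX ¬q)) = {s0, s2, s4, s5}
Sat(EX (r → (AX ¬q))) = {s : some successor in {s0, s2, s4, s5}} = {s0, s1, s4, s5}
|Sat(EX (r → (AX ¬q)))| = |{s0, s1, s4, s5}| = 4.

4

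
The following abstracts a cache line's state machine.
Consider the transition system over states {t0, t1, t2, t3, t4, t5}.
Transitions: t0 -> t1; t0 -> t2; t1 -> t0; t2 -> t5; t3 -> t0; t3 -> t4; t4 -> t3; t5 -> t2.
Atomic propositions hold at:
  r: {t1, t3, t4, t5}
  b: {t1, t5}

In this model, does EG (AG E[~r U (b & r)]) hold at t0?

Sat(~r) = {t0, t2}
Sat(b & r) = {t1, t5}
E[~r U (b & r)]: least fixpoint, start Z0 = Sat((b & r)) = {t1, t5}, add states in Sat(~r) with some successor in Z. Z1 = {t0, t1, t2, t5}; fixed.
Sat(E[~r U (b & r)]) = {t0, t1, t2, t5}
AG E[~r U (b & r)]: greatest fixpoint, start Z0 = {t0, t1, t2, t5}, keep only states in Sat with every successor in Z. Already a fixed point.
Sat(AG E[~r U (b & r)]) = {t0, t1, t2, t5}
EG (AG E[~r U (b & r)]): greatest fixpoint, start Z0 = {t0, t1, t2, t5}, keep only states in Sat with some successor in Z. Already a fixed point.
Sat(EG (AG E[~r U (b & r)])) = {t0, t1, t2, t5}
t0 ∈ Sat(EG (AG E[~r U (b & r)])) = {t0, t1, t2, t5}, so the formula holds at t0.

Yes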